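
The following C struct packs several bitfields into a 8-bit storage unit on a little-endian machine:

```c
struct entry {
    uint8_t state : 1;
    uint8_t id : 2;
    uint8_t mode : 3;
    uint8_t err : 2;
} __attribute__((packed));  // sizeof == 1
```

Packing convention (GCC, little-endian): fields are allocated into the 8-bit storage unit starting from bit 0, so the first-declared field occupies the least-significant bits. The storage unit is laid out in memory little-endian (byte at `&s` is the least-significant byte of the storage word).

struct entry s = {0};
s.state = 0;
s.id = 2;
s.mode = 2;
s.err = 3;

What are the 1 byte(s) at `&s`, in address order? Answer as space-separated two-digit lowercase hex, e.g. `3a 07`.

d4

[0+:1] state=0 & 0x1 = 0x0; word=0x00
[1+:2] id=2 & 0x3 = 0x2; word=0x04
[3+:3] mode=2 & 0x7 = 0x2; word=0x14
[6+:2] err=3 & 0x3 = 0x3; word=0xd4
word = 0xd4 → little-endian bytes:
  [0]=0xd4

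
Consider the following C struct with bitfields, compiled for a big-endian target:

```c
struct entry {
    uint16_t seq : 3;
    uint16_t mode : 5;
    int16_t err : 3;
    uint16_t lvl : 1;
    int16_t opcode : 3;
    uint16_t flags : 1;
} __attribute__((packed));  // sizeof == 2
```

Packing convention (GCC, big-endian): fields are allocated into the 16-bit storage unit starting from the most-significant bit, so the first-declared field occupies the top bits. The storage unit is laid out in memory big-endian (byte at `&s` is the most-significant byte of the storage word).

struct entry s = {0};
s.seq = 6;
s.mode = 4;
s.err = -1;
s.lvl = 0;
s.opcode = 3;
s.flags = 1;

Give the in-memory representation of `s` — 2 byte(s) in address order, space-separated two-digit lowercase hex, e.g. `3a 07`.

c4 e7

seq:3 = 6 → 0x6 << 13 → word 0xc000
mode:5 = 4 → 0x4 << 8 → word 0xc400
err:3 = -1 → 0x7 << 5 → word 0xc4e0
lvl:1 = 0 → 0x0 << 4 → word 0xc4e0
opcode:3 = 3 → 0x3 << 1 → word 0xc4e6
flags:1 = 1 → 0x1 << 0 → word 0xc4e7
word = 0xc4e7 → big-endian bytes:
  [0]=0xc4  [1]=0xe7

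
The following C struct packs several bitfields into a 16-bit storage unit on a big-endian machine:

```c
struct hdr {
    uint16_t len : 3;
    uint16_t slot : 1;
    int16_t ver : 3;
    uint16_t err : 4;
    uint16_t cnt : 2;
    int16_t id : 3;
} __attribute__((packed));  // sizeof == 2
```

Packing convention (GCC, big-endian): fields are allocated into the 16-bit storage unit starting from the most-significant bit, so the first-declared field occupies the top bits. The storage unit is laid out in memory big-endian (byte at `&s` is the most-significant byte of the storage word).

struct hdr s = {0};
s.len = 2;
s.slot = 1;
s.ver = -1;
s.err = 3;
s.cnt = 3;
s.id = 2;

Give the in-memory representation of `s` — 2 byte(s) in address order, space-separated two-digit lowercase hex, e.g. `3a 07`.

len (3b) val=2 bits=0x2 at bit 13: 0x4000
slot (1b) val=1 bits=0x1 at bit 12: 0x5000
ver (3b) val=-1 bits=0x7 at bit 9: 0x5e00
err (4b) val=3 bits=0x3 at bit 5: 0x5e60
cnt (2b) val=3 bits=0x3 at bit 3: 0x5e78
id (3b) val=2 bits=0x2 at bit 0: 0x5e7a
word = 0x5e7a → big-endian bytes:
  [0]=0x5e  [1]=0x7a

5e 7a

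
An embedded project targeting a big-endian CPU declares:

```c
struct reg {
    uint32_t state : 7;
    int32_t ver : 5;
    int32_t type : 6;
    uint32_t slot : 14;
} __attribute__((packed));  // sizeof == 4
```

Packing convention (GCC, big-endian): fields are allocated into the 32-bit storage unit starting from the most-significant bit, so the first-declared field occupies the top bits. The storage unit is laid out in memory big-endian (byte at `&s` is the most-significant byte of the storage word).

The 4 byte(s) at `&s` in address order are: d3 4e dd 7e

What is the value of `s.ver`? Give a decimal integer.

[0]=0xd3 [1]=0x4e [2]=0xdd [3]=0x7e (big-endian) → word 0xd34edd7e
state:7 @ bit 25 → (0xd34edd7e>>25)&0x7f = 0x69
ver:5 @ bit 20 → (0xd34edd7e>>20)&0x1f = 0x14  ←
type:6 @ bit 14 → (0xd34edd7e>>14)&0x3f = 0x3b
slot:14 @ bit 0 → (0xd34edd7e>>0)&0x3fff = 0x1d7e
ver signed 5b, MSB=1: 20 - 32 = -12

-12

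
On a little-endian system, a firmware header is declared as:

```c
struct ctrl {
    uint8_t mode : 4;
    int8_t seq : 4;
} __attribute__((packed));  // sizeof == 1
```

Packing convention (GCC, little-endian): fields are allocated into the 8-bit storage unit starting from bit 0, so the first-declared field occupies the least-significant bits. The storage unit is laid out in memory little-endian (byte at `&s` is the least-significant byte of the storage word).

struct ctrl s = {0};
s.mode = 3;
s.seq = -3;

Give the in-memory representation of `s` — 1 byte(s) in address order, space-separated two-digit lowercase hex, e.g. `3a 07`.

mode (4b) val=3 bits=0x3 at bit 0: 0x03
seq (4b) val=-3 bits=0xd at bit 4: 0xd3
word = 0xd3 → little-endian bytes:
  [0]=0xd3

d3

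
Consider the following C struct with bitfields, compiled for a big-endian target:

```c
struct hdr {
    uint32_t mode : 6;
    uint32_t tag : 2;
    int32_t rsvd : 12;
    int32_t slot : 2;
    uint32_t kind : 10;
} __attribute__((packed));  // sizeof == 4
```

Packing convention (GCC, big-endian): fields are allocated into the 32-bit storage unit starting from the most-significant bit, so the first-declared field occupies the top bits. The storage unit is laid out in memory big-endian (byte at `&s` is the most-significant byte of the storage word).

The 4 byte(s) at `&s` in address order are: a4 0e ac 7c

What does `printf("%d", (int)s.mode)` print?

41

[0]=0xa4 [1]=0x0e [2]=0xac [3]=0x7c (big-endian) → word 0xa40eac7c
mode [26+:6] = (word>>26) & 0x3f = 41  ←
tag [24+:2] = (word>>24) & 0x3 = 0
rsvd [12+:12] = (word>>12) & 0xfff = 234
slot [10+:2] = (word>>10) & 0x3 = 3
kind [0+:10] = (word>>0) & 0x3ff = 124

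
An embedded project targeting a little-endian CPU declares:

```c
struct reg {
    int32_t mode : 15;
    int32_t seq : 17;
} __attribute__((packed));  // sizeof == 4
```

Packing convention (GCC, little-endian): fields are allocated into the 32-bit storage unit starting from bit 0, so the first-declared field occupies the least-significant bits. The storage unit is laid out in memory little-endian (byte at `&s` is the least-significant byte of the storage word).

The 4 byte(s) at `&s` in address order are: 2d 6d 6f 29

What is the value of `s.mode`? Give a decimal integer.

[0]=0x2d [1]=0x6d [2]=0x6f [3]=0x29 (little-endian) → word 0x296f6d2d
mode [0+:15] = (word>>0) & 0x7fff = 27949  ←
seq [15+:17] = (word>>15) & 0x1ffff = 21214
mode signed 15b, MSB=1: 27949 - 32768 = -4819

-4819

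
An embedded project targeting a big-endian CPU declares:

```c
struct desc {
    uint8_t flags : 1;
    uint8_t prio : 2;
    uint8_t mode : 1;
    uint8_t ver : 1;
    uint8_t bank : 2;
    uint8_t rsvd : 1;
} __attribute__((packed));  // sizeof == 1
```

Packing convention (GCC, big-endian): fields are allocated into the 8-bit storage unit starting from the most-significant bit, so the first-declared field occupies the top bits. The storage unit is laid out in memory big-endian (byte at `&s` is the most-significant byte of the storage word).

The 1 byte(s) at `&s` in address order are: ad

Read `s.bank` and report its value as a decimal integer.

2

[0]=0xad (big-endian) → word 0xad
flags [7+:1] = (word>>7) & 0x1 = 1
prio [5+:2] = (word>>5) & 0x3 = 1
mode [4+:1] = (word>>4) & 0x1 = 0
ver [3+:1] = (word>>3) & 0x1 = 1
bank [1+:2] = (word>>1) & 0x3 = 2  ←
rsvd [0+:1] = (word>>0) & 0x1 = 1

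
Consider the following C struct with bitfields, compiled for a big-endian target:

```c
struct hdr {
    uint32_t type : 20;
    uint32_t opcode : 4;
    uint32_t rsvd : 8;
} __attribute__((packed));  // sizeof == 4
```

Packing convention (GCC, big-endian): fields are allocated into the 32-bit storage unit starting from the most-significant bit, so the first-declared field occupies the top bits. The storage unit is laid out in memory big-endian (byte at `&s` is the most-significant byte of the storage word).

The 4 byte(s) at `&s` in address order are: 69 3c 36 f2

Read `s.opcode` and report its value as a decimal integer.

[0]=0x69 [1]=0x3c [2]=0x36 [3]=0xf2 (big-endian) → word 0x693c36f2
type:20 @ bit 12 → (0x693c36f2>>12)&0xfffff = 0x693c3
opcode:4 @ bit 8 → (0x693c36f2>>8)&0xf = 0x6  ←
rsvd:8 @ bit 0 → (0x693c36f2>>0)&0xff = 0xf2

6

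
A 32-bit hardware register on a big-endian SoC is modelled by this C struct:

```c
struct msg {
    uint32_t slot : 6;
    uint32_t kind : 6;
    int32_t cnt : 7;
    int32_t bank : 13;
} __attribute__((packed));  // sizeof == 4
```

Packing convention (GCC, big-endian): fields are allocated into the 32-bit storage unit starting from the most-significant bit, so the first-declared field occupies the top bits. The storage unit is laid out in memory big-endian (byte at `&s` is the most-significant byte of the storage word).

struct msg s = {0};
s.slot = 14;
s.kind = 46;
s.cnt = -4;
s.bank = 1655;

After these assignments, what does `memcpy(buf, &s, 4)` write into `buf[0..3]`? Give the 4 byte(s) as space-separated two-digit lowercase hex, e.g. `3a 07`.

slot:6 = 14 → 0xe << 26 → word 0x38000000
kind:6 = 46 → 0x2e << 20 → word 0x3ae00000
cnt:7 = -4 → 0x7c << 13 → word 0x3aef8000
bank:13 = 1655 → 0x677 << 0 → word 0x3aef8677
word = 0x3aef8677 → big-endian bytes:
  [0]=0x3a  [1]=0xef  [2]=0x86  [3]=0x77

3a ef 86 77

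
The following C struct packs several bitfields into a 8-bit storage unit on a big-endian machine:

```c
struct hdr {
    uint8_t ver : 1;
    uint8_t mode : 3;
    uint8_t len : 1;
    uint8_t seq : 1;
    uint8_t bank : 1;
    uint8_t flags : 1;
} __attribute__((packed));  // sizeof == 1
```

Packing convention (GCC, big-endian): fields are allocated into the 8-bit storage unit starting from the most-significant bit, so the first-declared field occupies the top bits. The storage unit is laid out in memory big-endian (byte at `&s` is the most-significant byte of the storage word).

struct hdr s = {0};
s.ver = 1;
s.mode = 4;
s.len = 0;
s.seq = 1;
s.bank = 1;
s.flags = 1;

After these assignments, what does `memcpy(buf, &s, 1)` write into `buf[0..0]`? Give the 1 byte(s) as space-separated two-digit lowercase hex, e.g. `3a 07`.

c7

ver:1 = 1 → 0x1 << 7 → word 0x80
mode:3 = 4 → 0x4 << 4 → word 0xc0
len:1 = 0 → 0x0 << 3 → word 0xc0
seq:1 = 1 → 0x1 << 2 → word 0xc4
bank:1 = 1 → 0x1 << 1 → word 0xc6
flags:1 = 1 → 0x1 << 0 → word 0xc7
word = 0xc7 → big-endian bytes:
  [0]=0xc7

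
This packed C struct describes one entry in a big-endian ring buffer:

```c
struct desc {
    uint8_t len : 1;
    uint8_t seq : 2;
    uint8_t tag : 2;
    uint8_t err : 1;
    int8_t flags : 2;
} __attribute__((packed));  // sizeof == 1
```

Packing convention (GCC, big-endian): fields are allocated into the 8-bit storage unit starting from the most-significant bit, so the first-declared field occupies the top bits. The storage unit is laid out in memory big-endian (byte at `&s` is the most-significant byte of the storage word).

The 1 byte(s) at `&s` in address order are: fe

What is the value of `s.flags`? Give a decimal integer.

-2

[0]=0xfe (big-endian) → word 0xfe
len:1 @ bit 7 → (0xfe>>7)&0x1 = 0x1
seq:2 @ bit 5 → (0xfe>>5)&0x3 = 0x3
tag:2 @ bit 3 → (0xfe>>3)&0x3 = 0x3
err:1 @ bit 2 → (0xfe>>2)&0x1 = 0x1
flags:2 @ bit 0 → (0xfe>>0)&0x3 = 0x2  ←
flags signed 2b, MSB=1: 2 - 4 = -2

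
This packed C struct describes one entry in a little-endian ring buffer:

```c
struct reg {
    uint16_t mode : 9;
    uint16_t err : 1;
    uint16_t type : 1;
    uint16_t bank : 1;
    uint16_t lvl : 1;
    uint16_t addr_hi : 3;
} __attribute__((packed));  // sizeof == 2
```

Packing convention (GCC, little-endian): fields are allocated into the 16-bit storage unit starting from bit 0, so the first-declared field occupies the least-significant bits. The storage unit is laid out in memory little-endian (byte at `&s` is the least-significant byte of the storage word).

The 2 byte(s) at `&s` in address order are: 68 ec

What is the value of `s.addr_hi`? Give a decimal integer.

7

[0]=0x68 [1]=0xec (little-endian) → word 0xec68
mode:9 @ bit 0 → (0xec68>>0)&0x1ff = 0x68
err:1 @ bit 9 → (0xec68>>9)&0x1 = 0x0
type:1 @ bit 10 → (0xec68>>10)&0x1 = 0x1
bank:1 @ bit 11 → (0xec68>>11)&0x1 = 0x1
lvl:1 @ bit 12 → (0xec68>>12)&0x1 = 0x0
addr_hi:3 @ bit 13 → (0xec68>>13)&0x7 = 0x7  ←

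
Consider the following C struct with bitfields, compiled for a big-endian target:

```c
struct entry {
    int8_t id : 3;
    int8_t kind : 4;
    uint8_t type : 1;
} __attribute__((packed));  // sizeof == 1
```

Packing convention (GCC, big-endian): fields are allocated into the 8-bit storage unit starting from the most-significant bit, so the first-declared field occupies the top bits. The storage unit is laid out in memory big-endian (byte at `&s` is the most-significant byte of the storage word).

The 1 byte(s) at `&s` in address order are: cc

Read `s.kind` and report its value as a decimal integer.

6

[0]=0xcc (big-endian) → word 0xcc
id [5+:3] = (word>>5) & 0x7 = 6
kind [1+:4] = (word>>1) & 0xf = 6  ←
type [0+:1] = (word>>0) & 0x1 = 0
kind signed 4b, MSB=0: value = 6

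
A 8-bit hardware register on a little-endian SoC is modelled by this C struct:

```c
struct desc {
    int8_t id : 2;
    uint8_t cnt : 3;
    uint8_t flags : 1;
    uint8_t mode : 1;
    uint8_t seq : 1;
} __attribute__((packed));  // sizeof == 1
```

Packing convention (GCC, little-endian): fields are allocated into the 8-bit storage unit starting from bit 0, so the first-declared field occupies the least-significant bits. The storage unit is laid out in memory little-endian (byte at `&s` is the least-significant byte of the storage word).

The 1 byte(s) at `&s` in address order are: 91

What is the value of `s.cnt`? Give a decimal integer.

4

[0]=0x91 (little-endian) → word 0x91
id [0+:2] = (word>>0) & 0x3 = 1
cnt [2+:3] = (word>>2) & 0x7 = 4  ←
flags [5+:1] = (word>>5) & 0x1 = 0
mode [6+:1] = (word>>6) & 0x1 = 0
seq [7+:1] = (word>>7) & 0x1 = 1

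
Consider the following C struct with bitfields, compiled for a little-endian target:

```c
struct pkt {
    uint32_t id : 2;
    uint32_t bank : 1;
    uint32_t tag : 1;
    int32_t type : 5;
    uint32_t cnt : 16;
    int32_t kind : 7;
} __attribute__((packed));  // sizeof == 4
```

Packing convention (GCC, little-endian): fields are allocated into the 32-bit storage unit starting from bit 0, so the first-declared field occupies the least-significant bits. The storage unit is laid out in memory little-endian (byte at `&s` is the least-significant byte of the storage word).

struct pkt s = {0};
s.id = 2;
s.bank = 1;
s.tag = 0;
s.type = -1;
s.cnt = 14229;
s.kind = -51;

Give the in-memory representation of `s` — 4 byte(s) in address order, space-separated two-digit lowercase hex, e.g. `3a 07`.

f6 2b 6f 9a

id:2 = 2 → 0x2 << 0 → word 0x00000002
bank:1 = 1 → 0x1 << 2 → word 0x00000006
tag:1 = 0 → 0x0 << 3 → word 0x00000006
type:5 = -1 → 0x1f << 4 → word 0x000001f6
cnt:16 = 14229 → 0x3795 << 9 → word 0x006f2bf6
kind:7 = -51 → 0x4d << 25 → word 0x9a6f2bf6
word = 0x9a6f2bf6 → little-endian bytes:
  [0]=0xf6  [1]=0x2b  [2]=0x6f  [3]=0x9a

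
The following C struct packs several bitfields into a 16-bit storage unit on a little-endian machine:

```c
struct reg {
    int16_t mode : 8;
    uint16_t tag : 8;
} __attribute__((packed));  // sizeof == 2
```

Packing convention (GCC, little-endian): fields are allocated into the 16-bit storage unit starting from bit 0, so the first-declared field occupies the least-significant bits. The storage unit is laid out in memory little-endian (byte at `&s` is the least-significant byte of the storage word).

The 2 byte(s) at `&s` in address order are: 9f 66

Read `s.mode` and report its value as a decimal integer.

[0]=0x9f [1]=0x66 (little-endian) → word 0x669f
mode [0+:8] = (word>>0) & 0xff = 159  ←
tag [8+:8] = (word>>8) & 0xff = 102
mode signed 8b, MSB=1: 159 - 256 = -97

-97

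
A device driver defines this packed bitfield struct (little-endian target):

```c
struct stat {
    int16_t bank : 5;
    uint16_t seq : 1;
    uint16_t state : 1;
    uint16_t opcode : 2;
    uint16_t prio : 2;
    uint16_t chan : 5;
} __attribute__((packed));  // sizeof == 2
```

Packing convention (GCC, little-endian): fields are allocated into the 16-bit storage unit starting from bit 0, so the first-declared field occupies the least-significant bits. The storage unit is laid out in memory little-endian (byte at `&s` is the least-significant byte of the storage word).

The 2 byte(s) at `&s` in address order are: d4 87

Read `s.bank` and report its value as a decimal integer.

[0]=0xd4 [1]=0x87 (little-endian) → word 0x87d4
bank:5 @ bit 0 → (0x87d4>>0)&0x1f = 0x14  ←
seq:1 @ bit 5 → (0x87d4>>5)&0x1 = 0x0
state:1 @ bit 6 → (0x87d4>>6)&0x1 = 0x1
opcode:2 @ bit 7 → (0x87d4>>7)&0x3 = 0x3
prio:2 @ bit 9 → (0x87d4>>9)&0x3 = 0x3
chan:5 @ bit 11 → (0x87d4>>11)&0x1f = 0x10
bank signed 5b, MSB=1: 20 - 32 = -12

-12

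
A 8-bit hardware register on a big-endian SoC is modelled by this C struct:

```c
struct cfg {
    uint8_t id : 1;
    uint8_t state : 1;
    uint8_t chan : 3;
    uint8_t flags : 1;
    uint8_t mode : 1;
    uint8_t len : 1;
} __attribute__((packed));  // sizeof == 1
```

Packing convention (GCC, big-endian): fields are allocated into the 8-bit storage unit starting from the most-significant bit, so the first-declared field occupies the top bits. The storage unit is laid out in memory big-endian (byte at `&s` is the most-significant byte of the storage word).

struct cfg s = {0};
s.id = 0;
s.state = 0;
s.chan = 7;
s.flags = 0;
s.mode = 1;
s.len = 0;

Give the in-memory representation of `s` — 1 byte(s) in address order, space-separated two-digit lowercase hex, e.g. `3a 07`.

id (1b) val=0 bits=0x0 at bit 7: 0x00
state (1b) val=0 bits=0x0 at bit 6: 0x00
chan (3b) val=7 bits=0x7 at bit 3: 0x38
flags (1b) val=0 bits=0x0 at bit 2: 0x38
mode (1b) val=1 bits=0x1 at bit 1: 0x3a
len (1b) val=0 bits=0x0 at bit 0: 0x3a
word = 0x3a → big-endian bytes:
  [0]=0x3a

3a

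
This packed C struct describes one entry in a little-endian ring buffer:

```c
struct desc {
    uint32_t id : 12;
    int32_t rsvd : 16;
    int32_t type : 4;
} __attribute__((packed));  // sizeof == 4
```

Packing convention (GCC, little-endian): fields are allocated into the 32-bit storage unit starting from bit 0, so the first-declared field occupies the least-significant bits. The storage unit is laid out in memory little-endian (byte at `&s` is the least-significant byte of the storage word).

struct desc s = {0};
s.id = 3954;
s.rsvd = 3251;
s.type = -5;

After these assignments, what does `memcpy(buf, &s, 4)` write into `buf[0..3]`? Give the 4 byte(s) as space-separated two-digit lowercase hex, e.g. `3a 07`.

72 3f cb b0

id (12b) val=3954 bits=0xf72 at bit 0: 0x00000f72
rsvd (16b) val=3251 bits=0xcb3 at bit 12: 0x00cb3f72
type (4b) val=-5 bits=0xb at bit 28: 0xb0cb3f72
word = 0xb0cb3f72 → little-endian bytes:
  [0]=0x72  [1]=0x3f  [2]=0xcb  [3]=0xb0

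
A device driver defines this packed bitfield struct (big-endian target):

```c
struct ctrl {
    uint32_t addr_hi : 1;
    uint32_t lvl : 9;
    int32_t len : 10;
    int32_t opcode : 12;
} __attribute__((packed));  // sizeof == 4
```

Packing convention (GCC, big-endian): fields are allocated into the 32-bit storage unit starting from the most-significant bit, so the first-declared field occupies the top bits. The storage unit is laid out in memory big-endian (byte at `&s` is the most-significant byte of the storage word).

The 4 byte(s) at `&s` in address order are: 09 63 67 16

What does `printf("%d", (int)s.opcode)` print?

[0]=0x09 [1]=0x63 [2]=0x67 [3]=0x16 (big-endian) → word 0x09636716
addr_hi [31+:1] = (word>>31) & 0x1 = 0
lvl [22+:9] = (word>>22) & 0x1ff = 37
len [12+:10] = (word>>12) & 0x3ff = 566
opcode [0+:12] = (word>>0) & 0xfff = 1814  ←
opcode signed 12b, MSB=0: value = 1814

1814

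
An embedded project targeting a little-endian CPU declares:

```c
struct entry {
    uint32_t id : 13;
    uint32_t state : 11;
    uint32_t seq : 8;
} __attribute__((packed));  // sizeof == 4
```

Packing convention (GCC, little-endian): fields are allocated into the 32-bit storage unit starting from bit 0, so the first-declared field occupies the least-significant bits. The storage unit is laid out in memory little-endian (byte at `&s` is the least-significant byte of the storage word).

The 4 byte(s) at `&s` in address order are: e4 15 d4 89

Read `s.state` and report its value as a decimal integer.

1696

[0]=0xe4 [1]=0x15 [2]=0xd4 [3]=0x89 (little-endian) → word 0x89d415e4
id:13 @ bit 0 → (0x89d415e4>>0)&0x1fff = 0x15e4
state:11 @ bit 13 → (0x89d415e4>>13)&0x7ff = 0x6a0  ←
seq:8 @ bit 24 → (0x89d415e4>>24)&0xff = 0x89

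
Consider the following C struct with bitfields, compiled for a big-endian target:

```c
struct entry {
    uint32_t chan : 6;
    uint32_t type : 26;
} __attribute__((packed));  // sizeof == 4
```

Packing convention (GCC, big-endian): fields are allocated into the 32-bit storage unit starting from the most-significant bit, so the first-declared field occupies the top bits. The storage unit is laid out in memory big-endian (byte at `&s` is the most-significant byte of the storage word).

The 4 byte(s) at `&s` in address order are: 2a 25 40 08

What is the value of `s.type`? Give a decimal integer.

35995656

[0]=0x2a [1]=0x25 [2]=0x40 [3]=0x08 (big-endian) → word 0x2a254008
chan:6 @ bit 26 → (0x2a254008>>26)&0x3f = 0xa
type:26 @ bit 0 → (0x2a254008>>0)&0x3ffffff = 0x2254008  ←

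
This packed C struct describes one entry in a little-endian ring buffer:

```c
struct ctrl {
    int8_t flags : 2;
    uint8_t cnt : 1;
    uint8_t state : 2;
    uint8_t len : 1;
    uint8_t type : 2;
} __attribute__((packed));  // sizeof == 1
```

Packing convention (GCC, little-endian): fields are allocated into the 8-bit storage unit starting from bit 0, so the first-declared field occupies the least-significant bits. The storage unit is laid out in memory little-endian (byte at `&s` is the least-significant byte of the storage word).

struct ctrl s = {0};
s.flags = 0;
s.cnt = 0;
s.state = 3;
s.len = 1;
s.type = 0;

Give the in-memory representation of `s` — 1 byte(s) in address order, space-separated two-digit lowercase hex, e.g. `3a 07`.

flags (2b) val=0 bits=0x0 at bit 0: 0x00
cnt (1b) val=0 bits=0x0 at bit 2: 0x00
state (2b) val=3 bits=0x3 at bit 3: 0x18
len (1b) val=1 bits=0x1 at bit 5: 0x38
type (2b) val=0 bits=0x0 at bit 6: 0x38
word = 0x38 → little-endian bytes:
  [0]=0x38

38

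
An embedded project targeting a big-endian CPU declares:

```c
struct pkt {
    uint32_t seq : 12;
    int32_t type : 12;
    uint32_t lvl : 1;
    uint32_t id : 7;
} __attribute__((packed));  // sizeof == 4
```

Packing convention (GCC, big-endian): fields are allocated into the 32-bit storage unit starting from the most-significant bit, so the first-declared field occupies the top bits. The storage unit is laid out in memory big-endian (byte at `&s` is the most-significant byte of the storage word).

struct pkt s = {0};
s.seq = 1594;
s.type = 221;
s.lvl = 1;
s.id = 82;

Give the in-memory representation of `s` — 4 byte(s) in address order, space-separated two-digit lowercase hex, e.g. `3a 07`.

seq:12 = 1594 → 0x63a << 20 → word 0x63a00000
type:12 = 221 → 0xdd << 8 → word 0x63a0dd00
lvl:1 = 1 → 0x1 << 7 → word 0x63a0dd80
id:7 = 82 → 0x52 << 0 → word 0x63a0ddd2
word = 0x63a0ddd2 → big-endian bytes:
  [0]=0x63  [1]=0xa0  [2]=0xdd  [3]=0xd2

63 a0 dd d2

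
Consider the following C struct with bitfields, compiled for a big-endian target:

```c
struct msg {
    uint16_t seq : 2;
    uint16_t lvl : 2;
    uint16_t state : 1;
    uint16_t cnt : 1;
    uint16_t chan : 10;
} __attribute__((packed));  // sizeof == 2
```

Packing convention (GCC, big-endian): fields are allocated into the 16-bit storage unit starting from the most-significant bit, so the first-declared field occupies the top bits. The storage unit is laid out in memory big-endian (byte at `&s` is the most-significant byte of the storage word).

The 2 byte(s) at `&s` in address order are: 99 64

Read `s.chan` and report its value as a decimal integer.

[0]=0x99 [1]=0x64 (big-endian) → word 0x9964
seq:2 @ bit 14 → (0x9964>>14)&0x3 = 0x2
lvl:2 @ bit 12 → (0x9964>>12)&0x3 = 0x1
state:1 @ bit 11 → (0x9964>>11)&0x1 = 0x1
cnt:1 @ bit 10 → (0x9964>>10)&0x1 = 0x0
chan:10 @ bit 0 → (0x9964>>0)&0x3ff = 0x164  ←

356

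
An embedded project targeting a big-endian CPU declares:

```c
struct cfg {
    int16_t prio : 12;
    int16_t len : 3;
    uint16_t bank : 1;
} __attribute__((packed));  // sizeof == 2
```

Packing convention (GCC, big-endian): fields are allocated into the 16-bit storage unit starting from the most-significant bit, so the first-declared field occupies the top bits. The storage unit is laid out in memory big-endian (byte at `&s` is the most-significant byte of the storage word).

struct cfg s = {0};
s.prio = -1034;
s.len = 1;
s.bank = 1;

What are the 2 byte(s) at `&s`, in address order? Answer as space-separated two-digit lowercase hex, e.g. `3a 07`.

bf 63

[4+:12] prio=-1034 & 0xfff = 0xbf6; word=0xbf60
[1+:3] len=1 & 0x7 = 0x1; word=0xbf62
[0+:1] bank=1 & 0x1 = 0x1; word=0xbf63
word = 0xbf63 → big-endian bytes:
  [0]=0xbf  [1]=0x63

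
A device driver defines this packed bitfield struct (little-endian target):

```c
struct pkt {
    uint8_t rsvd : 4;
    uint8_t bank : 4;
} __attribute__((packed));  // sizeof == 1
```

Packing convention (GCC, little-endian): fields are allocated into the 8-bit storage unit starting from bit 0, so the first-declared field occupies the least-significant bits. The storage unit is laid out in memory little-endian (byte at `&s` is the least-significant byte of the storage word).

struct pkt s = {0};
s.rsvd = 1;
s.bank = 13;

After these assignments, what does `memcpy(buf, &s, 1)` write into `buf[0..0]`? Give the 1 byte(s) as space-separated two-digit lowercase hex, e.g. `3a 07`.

rsvd (4b) val=1 bits=0x1 at bit 0: 0x01
bank (4b) val=13 bits=0xd at bit 4: 0xd1
word = 0xd1 → little-endian bytes:
  [0]=0xd1

d1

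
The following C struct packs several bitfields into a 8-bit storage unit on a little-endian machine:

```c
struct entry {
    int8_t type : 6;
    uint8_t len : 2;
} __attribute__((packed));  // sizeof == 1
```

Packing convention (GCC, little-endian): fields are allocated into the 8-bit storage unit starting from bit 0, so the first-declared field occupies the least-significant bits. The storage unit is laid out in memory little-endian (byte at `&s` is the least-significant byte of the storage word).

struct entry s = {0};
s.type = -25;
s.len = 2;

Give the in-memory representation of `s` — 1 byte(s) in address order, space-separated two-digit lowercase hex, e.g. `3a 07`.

type (6b) val=-25 bits=0x27 at bit 0: 0x27
len (2b) val=2 bits=0x2 at bit 6: 0xa7
word = 0xa7 → little-endian bytes:
  [0]=0xa7

a7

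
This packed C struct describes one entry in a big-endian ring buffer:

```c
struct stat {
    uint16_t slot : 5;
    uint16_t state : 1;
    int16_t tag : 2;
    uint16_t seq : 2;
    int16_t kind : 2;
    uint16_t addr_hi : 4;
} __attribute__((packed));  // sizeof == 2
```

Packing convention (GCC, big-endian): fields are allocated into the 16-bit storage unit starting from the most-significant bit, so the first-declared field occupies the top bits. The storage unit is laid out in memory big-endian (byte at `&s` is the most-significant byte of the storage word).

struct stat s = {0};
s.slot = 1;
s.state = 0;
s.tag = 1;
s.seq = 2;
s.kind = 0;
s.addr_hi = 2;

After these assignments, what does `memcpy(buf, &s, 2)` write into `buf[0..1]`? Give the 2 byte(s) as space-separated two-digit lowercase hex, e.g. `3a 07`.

09 82

[11+:5] slot=1 & 0x1f = 0x1; word=0x0800
[10+:1] state=0 & 0x1 = 0x0; word=0x0800
[8+:2] tag=1 & 0x3 = 0x1; word=0x0900
[6+:2] seq=2 & 0x3 = 0x2; word=0x0980
[4+:2] kind=0 & 0x3 = 0x0; word=0x0980
[0+:4] addr_hi=2 & 0xf = 0x2; word=0x0982
word = 0x0982 → big-endian bytes:
  [0]=0x09  [1]=0x82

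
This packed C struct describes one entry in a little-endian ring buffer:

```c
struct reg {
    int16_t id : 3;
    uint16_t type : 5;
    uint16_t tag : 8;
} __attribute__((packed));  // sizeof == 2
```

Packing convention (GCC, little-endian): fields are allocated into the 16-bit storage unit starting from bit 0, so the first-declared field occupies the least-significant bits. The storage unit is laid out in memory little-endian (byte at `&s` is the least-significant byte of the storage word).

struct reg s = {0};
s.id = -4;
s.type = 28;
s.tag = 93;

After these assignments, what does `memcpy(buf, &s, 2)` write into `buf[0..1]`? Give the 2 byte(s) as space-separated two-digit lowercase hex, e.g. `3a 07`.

id:3 = -4 → 0x4 << 0 → word 0x0004
type:5 = 28 → 0x1c << 3 → word 0x00e4
tag:8 = 93 → 0x5d << 8 → word 0x5de4
word = 0x5de4 → little-endian bytes:
  [0]=0xe4  [1]=0x5d

e4 5d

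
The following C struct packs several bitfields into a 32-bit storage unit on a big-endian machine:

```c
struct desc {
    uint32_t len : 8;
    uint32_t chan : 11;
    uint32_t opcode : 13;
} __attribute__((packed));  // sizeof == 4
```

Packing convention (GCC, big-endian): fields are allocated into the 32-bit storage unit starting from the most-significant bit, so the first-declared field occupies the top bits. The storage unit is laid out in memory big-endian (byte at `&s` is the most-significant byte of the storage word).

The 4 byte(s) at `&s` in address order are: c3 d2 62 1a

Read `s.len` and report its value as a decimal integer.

[0]=0xc3 [1]=0xd2 [2]=0x62 [3]=0x1a (big-endian) → word 0xc3d2621a
len [24+:8] = (word>>24) & 0xff = 195  ←
chan [13+:11] = (word>>13) & 0x7ff = 1683
opcode [0+:13] = (word>>0) & 0x1fff = 538

195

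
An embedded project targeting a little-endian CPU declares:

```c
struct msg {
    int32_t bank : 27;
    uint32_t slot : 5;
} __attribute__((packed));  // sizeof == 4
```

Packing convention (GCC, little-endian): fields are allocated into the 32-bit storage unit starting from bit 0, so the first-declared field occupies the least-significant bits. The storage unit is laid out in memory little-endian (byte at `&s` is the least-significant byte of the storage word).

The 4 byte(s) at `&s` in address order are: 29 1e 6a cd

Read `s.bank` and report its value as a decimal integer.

[0]=0x29 [1]=0x1e [2]=0x6a [3]=0xcd (little-endian) → word 0xcd6a1e29
bank [0+:27] = (word>>0) & 0x7ffffff = 90840617  ←
slot [27+:5] = (word>>27) & 0x1f = 25
bank signed 27b, MSB=1: 90840617 - 134217728 = -43377111

-43377111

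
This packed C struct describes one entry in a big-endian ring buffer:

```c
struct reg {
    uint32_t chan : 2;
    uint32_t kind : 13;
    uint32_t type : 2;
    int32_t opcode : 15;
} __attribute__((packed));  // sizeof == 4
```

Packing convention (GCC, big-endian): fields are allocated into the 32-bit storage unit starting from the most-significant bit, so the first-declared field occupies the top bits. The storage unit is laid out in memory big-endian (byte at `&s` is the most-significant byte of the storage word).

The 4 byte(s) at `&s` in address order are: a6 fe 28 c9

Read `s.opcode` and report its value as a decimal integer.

10441

[0]=0xa6 [1]=0xfe [2]=0x28 [3]=0xc9 (big-endian) → word 0xa6fe28c9
chan [30+:2] = (word>>30) & 0x3 = 2
kind [17+:13] = (word>>17) & 0x1fff = 4991
type [15+:2] = (word>>15) & 0x3 = 0
opcode [0+:15] = (word>>0) & 0x7fff = 10441  ←
opcode signed 15b, MSB=0: value = 10441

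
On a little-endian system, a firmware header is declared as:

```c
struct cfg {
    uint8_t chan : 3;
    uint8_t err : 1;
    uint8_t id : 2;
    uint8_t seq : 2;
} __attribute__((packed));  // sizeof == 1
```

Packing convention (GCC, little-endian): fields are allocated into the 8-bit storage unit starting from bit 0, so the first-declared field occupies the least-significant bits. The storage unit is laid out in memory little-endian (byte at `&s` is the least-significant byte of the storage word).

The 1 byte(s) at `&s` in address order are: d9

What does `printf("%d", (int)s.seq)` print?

3

[0]=0xd9 (little-endian) → word 0xd9
chan:3 @ bit 0 → (0xd9>>0)&0x7 = 0x1
err:1 @ bit 3 → (0xd9>>3)&0x1 = 0x1
id:2 @ bit 4 → (0xd9>>4)&0x3 = 0x1
seq:2 @ bit 6 → (0xd9>>6)&0x3 = 0x3  ←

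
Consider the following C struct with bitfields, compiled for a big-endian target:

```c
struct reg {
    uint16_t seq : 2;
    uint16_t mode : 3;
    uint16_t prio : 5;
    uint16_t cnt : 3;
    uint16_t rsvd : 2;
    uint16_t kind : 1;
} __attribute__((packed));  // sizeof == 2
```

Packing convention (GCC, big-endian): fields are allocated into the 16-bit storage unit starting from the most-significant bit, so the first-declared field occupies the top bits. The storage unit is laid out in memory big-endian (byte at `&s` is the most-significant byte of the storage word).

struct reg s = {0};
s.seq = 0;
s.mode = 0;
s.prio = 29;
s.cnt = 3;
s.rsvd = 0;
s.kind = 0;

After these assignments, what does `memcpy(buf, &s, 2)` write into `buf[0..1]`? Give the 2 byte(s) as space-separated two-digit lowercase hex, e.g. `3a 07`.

seq (2b) val=0 bits=0x0 at bit 14: 0x0000
mode (3b) val=0 bits=0x0 at bit 11: 0x0000
prio (5b) val=29 bits=0x1d at bit 6: 0x0740
cnt (3b) val=3 bits=0x3 at bit 3: 0x0758
rsvd (2b) val=0 bits=0x0 at bit 1: 0x0758
kind (1b) val=0 bits=0x0 at bit 0: 0x0758
word = 0x0758 → big-endian bytes:
  [0]=0x07  [1]=0x58

07 58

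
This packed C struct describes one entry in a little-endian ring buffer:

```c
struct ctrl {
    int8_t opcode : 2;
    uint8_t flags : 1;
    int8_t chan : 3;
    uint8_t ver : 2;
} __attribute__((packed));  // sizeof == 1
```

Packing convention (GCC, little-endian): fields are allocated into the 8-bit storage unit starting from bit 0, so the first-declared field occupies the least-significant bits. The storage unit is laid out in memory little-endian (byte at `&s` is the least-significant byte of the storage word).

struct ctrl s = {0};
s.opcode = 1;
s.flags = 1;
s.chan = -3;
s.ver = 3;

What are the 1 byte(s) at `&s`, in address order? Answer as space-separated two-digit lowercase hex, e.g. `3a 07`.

ed

opcode:2 = 1 → 0x1 << 0 → word 0x01
flags:1 = 1 → 0x1 << 2 → word 0x05
chan:3 = -3 → 0x5 << 3 → word 0x2d
ver:2 = 3 → 0x3 << 6 → word 0xed
word = 0xed → little-endian bytes:
  [0]=0xed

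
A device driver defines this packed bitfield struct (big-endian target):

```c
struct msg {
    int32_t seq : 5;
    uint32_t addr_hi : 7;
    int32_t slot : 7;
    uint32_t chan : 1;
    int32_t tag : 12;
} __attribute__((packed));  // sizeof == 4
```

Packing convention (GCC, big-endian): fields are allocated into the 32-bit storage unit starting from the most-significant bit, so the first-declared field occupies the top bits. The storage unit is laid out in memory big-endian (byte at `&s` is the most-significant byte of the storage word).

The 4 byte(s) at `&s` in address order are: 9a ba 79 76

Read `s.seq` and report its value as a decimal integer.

[0]=0x9a [1]=0xba [2]=0x79 [3]=0x76 (big-endian) → word 0x9aba7976
seq [27+:5] = (word>>27) & 0x1f = 19  ←
addr_hi [20+:7] = (word>>20) & 0x7f = 43
slot [13+:7] = (word>>13) & 0x7f = 83
chan [12+:1] = (word>>12) & 0x1 = 1
tag [0+:12] = (word>>0) & 0xfff = 2422
seq signed 5b, MSB=1: 19 - 32 = -13

-13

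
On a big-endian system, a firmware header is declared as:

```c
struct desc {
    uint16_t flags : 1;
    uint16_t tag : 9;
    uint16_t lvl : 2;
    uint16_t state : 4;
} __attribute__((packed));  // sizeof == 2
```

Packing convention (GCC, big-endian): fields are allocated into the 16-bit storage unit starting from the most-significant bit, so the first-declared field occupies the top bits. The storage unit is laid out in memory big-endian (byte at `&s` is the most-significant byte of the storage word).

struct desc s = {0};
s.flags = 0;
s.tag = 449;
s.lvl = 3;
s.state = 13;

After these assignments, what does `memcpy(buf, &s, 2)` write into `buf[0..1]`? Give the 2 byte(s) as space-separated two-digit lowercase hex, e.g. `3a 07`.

70 7d

flags:1 = 0 → 0x0 << 15 → word 0x0000
tag:9 = 449 → 0x1c1 << 6 → word 0x7040
lvl:2 = 3 → 0x3 << 4 → word 0x7070
state:4 = 13 → 0xd << 0 → word 0x707d
word = 0x707d → big-endian bytes:
  [0]=0x70  [1]=0x7d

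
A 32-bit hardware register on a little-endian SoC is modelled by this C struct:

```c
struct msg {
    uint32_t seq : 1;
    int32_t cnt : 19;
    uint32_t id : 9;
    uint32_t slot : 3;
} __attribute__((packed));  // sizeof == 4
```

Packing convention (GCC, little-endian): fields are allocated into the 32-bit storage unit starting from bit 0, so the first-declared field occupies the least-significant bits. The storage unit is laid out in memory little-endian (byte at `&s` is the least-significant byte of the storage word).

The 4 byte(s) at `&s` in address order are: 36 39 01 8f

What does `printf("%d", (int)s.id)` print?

240

[0]=0x36 [1]=0x39 [2]=0x01 [3]=0x8f (little-endian) → word 0x8f013936
seq:1 @ bit 0 → (0x8f013936>>0)&0x1 = 0x0
cnt:19 @ bit 1 → (0x8f013936>>1)&0x7ffff = 0x9c9b
id:9 @ bit 20 → (0x8f013936>>20)&0x1ff = 0xf0  ←
slot:3 @ bit 29 → (0x8f013936>>29)&0x7 = 0x4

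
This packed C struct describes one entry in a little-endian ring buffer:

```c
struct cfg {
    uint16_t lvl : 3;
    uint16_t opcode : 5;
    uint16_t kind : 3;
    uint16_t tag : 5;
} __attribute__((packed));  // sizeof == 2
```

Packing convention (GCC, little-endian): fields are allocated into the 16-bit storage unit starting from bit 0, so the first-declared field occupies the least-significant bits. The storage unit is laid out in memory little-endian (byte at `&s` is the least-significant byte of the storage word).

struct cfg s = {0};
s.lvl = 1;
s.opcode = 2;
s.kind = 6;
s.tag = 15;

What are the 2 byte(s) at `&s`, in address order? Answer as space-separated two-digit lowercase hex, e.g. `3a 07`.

lvl:3 = 1 → 0x1 << 0 → word 0x0001
opcode:5 = 2 → 0x2 << 3 → word 0x0011
kind:3 = 6 → 0x6 << 8 → word 0x0611
tag:5 = 15 → 0xf << 11 → word 0x7e11
word = 0x7e11 → little-endian bytes:
  [0]=0x11  [1]=0x7e

11 7e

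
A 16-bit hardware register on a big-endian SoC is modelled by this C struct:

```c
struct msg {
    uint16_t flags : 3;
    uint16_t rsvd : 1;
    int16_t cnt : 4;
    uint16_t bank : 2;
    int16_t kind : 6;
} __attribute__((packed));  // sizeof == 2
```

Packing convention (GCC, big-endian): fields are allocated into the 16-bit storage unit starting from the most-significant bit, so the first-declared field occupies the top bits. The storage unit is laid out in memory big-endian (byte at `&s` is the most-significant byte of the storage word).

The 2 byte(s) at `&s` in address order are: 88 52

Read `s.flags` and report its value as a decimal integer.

[0]=0x88 [1]=0x52 (big-endian) → word 0x8852
flags [13+:3] = (word>>13) & 0x7 = 4  ←
rsvd [12+:1] = (word>>12) & 0x1 = 0
cnt [8+:4] = (word>>8) & 0xf = 8
bank [6+:2] = (word>>6) & 0x3 = 1
kind [0+:6] = (word>>0) & 0x3f = 18

4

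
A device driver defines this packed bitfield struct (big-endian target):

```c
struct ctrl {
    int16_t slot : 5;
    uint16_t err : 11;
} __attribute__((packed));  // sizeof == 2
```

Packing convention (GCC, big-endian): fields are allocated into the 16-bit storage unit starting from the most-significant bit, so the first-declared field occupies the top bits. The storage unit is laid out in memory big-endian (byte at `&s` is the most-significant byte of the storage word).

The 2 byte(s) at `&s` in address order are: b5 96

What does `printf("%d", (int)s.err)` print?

[0]=0xb5 [1]=0x96 (big-endian) → word 0xb596
slot [11+:5] = (word>>11) & 0x1f = 22
err [0+:11] = (word>>0) & 0x7ff = 1430  ←

1430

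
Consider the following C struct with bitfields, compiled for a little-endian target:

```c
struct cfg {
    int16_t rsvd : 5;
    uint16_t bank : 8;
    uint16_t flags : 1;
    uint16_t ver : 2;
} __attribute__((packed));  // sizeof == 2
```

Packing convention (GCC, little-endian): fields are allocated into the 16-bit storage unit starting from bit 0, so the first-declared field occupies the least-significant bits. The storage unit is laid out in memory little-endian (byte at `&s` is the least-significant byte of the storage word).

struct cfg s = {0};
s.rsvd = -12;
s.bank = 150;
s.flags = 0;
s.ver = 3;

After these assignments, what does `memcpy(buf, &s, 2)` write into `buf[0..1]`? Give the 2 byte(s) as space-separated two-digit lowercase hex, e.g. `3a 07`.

d4 d2

rsvd:5 = -12 → 0x14 << 0 → word 0x0014
bank:8 = 150 → 0x96 << 5 → word 0x12d4
flags:1 = 0 → 0x0 << 13 → word 0x12d4
ver:2 = 3 → 0x3 << 14 → word 0xd2d4
word = 0xd2d4 → little-endian bytes:
  [0]=0xd4  [1]=0xd2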